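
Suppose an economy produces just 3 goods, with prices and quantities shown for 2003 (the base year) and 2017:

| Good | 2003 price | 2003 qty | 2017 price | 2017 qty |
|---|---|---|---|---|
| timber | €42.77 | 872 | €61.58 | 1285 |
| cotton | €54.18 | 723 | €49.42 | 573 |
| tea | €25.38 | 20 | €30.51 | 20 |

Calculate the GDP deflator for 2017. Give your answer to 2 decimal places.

124.91

Nominal GDP 2017 = 61.58·1285 + 49.42·573 + 30.51·20 = 108058.16.
Real GDP 2017 (at 2003 prices) = 42.77·1285 + 54.18·573 + 25.38·20 = 86512.19.
Deflator = Nominal/Real × 100 = 108058.16/86512.19 × 100 = 124.905.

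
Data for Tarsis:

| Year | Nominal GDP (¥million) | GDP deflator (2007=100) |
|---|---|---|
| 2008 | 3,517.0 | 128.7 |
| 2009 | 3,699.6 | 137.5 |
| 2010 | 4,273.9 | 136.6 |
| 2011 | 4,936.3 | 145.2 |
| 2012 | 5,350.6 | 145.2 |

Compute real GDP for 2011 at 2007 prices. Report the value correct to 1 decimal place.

¥3,399.7 million

Real GDP 2011 = 4936.3 / 1.452 = 3399.66.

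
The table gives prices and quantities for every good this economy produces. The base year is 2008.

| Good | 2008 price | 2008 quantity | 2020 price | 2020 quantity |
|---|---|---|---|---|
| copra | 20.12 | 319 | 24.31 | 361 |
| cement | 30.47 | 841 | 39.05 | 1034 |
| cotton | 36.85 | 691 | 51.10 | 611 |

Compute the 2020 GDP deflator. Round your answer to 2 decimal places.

131.15

Nominal GDP 2020 = 24.31·361 + 39.05·1034 + 51.10·611 = 80375.71.
Real GDP 2020 (at 2008 prices) = 20.12·361 + 30.47·1034 + 36.85·611 = 61284.65.
Deflator = Nominal/Real × 100 = 80375.71/61284.65 × 100 = 131.151.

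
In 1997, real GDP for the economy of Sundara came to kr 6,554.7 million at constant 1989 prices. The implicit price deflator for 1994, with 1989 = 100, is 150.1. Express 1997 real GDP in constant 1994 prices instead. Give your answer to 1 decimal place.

kr 9,838.6 million

Real GDP in 1994 prices = Real GDP in 1989 prices × (P_1994/P_1989) = 6554.7 × 1.501 = 9838.60.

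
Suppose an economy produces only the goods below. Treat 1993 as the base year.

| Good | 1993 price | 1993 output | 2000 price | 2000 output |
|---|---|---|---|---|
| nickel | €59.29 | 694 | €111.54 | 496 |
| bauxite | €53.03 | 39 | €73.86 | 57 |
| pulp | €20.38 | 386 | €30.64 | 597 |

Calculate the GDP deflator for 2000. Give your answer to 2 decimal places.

Nominal GDP 2000 = 111.54·496 + 73.86·57 + 30.64·597 = 77825.94.
Real GDP 2000 (at 1993 prices) = 59.29·496 + 53.03·57 + 20.38·597 = 44597.41.
Deflator = Nominal/Real × 100 = 77825.94/44597.41 × 100 = 174.508.

174.51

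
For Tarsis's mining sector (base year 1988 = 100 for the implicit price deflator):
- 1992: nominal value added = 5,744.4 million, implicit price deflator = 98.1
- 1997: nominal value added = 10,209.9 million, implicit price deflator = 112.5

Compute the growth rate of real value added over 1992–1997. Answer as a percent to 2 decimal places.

54.99%

Deflate each year: 1992 → 5744.4/0.981 = 5855.66; 1997 → 10209.9/1.125 = 9075.47.
So real value added changed by 9075.47/5855.66 − 1 = 0.5499, i.e. 54.99%.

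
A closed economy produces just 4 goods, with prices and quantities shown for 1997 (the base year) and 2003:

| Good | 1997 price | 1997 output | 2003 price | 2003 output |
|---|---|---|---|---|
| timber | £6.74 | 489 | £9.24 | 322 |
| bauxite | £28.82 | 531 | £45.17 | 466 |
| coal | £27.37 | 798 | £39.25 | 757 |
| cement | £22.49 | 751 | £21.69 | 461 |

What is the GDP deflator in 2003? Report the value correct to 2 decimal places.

136.52

Nominal GDP 2003 = 9.24·322 + 45.17·466 + 39.25·757 + 21.69·461 = 63735.84.
Real GDP 2003 (at 1997 prices) = 6.74·322 + 28.82·466 + 27.37·757 + 22.49·461 = 46687.38.
Deflator = Nominal/Real × 100 = 63735.84/46687.38 × 100 = 136.516.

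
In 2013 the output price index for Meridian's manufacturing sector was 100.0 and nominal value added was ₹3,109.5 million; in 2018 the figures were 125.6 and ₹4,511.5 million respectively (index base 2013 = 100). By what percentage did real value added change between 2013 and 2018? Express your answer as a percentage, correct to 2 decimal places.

Real value added 2013 = 3109.5 / 1.000 = 3109.50.
Real value added 2018 = 4511.5 / 1.256 = 3591.96.
Real growth = 3591.96 / 3109.50 − 1 = 0.1552.

15.52%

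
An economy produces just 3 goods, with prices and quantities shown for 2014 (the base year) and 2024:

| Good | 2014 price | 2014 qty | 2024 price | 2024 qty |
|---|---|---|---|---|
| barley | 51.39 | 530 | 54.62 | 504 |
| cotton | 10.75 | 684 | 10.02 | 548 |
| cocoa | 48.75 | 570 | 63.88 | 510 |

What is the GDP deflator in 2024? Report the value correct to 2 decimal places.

Nominal GDP 2024 = 54.62·504 + 10.02·548 + 63.88·510 = 65598.24.
Real GDP 2024 (at 2014 prices) = 51.39·504 + 10.75·548 + 48.75·510 = 56654.06.
Deflator = Nominal/Real × 100 = 65598.24/56654.06 × 100 = 115.787.

115.79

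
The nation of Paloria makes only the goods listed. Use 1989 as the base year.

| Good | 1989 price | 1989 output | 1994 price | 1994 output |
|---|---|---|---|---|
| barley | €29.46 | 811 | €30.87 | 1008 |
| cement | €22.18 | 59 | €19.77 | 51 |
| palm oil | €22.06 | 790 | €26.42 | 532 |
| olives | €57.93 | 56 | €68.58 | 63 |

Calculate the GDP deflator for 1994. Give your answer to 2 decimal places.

109.28

Nominal GDP 1994 = 30.87·1008 + 19.77·51 + 26.42·532 + 68.58·63 = 50501.21.
Real GDP 1994 (at 1989 prices) = 29.46·1008 + 22.18·51 + 22.06·532 + 57.93·63 = 46212.37.
Deflator = Nominal/Real × 100 = 50501.21/46212.37 × 100 = 109.281.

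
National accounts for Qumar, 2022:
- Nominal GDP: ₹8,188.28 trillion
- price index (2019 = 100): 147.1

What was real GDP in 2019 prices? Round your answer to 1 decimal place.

₹5,566.5 trillion

Real GDP = Nominal / (price index/100) = 8188.28 / 1.471 = 5566.47.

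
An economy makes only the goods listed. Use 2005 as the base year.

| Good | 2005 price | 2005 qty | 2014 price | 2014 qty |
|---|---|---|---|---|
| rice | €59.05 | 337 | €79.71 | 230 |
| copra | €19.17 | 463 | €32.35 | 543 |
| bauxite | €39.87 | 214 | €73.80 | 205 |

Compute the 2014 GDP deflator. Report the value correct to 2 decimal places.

158.65

Nominal GDP 2014 = 79.71·230 + 32.35·543 + 73.80·205 = 51028.35.
Real GDP 2014 (at 2005 prices) = 59.05·230 + 19.17·543 + 39.87·205 = 32164.16.
Deflator = Nominal/Real × 100 = 51028.35/32164.16 × 100 = 158.650.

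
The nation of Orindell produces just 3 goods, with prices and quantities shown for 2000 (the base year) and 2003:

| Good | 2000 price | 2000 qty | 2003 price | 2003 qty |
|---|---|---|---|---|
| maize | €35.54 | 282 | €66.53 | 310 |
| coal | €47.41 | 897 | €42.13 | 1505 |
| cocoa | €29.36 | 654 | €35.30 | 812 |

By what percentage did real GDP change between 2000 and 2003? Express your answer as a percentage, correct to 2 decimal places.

48.03%

Real GDP 2000 = Nominal GDP 2000 = 35.54·282 + 47.41·897 + 29.36·654 = 71750.49.
Real GDP 2003 (at 2000 prices) = 35.54·310 + 47.41·1505 + 29.36·812 = 106209.77.
Real growth = 106209.77/71750.49 − 1 = 0.4803.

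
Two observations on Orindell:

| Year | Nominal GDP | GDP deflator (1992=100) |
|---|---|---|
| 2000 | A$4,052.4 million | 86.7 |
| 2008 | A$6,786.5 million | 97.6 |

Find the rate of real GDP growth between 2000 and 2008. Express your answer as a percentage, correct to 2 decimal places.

Deflate each year: 2000 → 4052.4/0.867 = 4674.05; 2008 → 6786.5/0.976 = 6953.38.
So real GDP changed by 6953.38/4674.05 − 1 = 0.4877, i.e. 48.77%.

48.77%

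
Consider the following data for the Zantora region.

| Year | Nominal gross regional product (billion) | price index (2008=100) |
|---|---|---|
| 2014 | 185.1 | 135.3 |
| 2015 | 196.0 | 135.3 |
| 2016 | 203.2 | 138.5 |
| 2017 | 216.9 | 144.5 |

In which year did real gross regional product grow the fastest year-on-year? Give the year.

2015

2015: real = 196.0/1.353 = 144.86; growth vs 2014 (136.81) = 5.88%.
2016: real = 203.2/1.385 = 146.71; growth vs 2015 (144.86) = 1.28%.
2017: real = 216.9/1.445 = 150.10; growth vs 2016 (146.71) = 2.31%.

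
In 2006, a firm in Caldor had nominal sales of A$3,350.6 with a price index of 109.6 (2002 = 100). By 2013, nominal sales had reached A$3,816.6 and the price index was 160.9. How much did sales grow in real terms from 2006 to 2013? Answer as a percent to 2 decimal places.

-22.41%

Real sales 2006 = 3350.6 / 1.096 = 3057.12.
Real sales 2013 = 3816.6 / 1.609 = 2372.03.
Real growth = 2372.03 / 3057.12 − 1 = -0.2241.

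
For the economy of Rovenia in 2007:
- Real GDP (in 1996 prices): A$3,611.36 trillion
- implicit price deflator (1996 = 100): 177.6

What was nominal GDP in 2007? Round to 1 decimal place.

A$6,413.8 trillion

Nominal GDP = Real × (implicit price deflator/100) = 3611.36 × 1.776 = 6413.78.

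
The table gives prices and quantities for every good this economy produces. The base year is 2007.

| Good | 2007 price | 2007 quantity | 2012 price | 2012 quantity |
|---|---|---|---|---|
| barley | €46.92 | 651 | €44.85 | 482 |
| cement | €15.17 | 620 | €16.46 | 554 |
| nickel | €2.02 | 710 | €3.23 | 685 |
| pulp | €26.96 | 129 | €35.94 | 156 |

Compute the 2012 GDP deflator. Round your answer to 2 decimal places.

Nominal GDP 2012 = 44.85·482 + 16.46·554 + 3.23·685 + 35.94·156 = 38555.73.
Real GDP 2012 (at 2007 prices) = 46.92·482 + 15.17·554 + 2.02·685 + 26.96·156 = 36609.08.
Deflator = Nominal/Real × 100 = 38555.73/36609.08 × 100 = 105.317.

105.32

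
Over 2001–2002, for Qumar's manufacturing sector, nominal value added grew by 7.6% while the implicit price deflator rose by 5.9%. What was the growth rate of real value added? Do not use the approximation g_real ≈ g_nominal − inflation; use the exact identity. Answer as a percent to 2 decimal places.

1.61%

(1 + g_nom) = (1 + g_real)(1 + π), so g_real = 1.0760 / 1.0590 − 1 = 0.01605.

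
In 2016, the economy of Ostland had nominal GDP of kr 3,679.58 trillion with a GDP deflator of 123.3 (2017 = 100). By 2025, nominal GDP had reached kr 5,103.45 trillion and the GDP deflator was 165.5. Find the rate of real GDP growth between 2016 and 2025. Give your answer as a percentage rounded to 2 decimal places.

Deflate each year: 2016 → 3679.58/1.233 = 2984.25; 2025 → 5103.45/1.655 = 3083.66.
So real GDP changed by 3083.66/2984.25 − 1 = 0.0333, i.e. 3.33%.

3.33%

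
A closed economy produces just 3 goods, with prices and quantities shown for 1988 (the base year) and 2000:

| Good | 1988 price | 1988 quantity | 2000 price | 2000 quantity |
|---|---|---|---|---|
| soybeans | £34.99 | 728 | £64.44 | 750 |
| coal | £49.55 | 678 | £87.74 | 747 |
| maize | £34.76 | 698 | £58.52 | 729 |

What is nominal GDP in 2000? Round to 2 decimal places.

£156532.86

Nominal GDP 2000 = Σ (p_2000 × q_2000) = 64.44·750 + 87.74·747 + 58.52·729 = 156532.86.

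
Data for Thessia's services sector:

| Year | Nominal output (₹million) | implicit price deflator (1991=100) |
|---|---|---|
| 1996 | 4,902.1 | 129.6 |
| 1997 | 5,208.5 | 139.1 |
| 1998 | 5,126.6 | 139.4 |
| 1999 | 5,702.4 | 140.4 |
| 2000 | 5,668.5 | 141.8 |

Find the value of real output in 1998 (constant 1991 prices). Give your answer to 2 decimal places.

Real output 1998 = 5126.6 / 1.394 = 3677.62.

₹3,677.62 million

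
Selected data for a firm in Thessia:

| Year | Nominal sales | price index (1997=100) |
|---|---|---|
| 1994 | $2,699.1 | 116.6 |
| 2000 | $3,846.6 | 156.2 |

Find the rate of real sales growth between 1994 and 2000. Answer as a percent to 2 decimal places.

6.38%

Deflate each year: 1994 → 2699.1/1.166 = 2314.84; 2000 → 3846.6/1.562 = 2462.61.
So real sales changed by 2462.61/2314.84 − 1 = 0.0638, i.e. 6.38%.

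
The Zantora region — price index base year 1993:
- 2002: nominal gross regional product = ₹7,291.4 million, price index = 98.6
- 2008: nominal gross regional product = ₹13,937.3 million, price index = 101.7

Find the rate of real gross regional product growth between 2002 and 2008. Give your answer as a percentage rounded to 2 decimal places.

85.32%

Deflate each year: 2002 → 7291.4/0.986 = 7394.93; 2008 → 13937.3/1.017 = 13704.33.
So real gross regional product changed by 13704.33/7394.93 − 1 = 0.8532, i.e. 85.32%.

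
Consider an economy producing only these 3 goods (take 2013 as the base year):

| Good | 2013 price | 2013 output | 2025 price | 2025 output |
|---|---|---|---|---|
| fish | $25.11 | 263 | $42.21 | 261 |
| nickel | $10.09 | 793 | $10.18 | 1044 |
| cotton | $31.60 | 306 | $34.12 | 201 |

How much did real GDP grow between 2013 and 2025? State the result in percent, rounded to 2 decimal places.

Real GDP 2013 = Nominal GDP 2013 = 25.11·263 + 10.09·793 + 31.60·306 = 24274.90.
Real GDP 2025 (at 2013 prices) = 25.11·261 + 10.09·1044 + 31.60·201 = 23439.27.
Real growth = 23439.27/24274.90 − 1 = -0.0344.

-3.44%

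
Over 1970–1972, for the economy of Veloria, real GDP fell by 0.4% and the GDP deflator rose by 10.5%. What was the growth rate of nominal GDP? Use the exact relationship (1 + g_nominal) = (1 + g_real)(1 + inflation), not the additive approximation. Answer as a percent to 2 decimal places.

10.06%

(1 + g_nom) = (1 + g_real)(1 + π) = 0.9960 × 1.1050 = 1.10058.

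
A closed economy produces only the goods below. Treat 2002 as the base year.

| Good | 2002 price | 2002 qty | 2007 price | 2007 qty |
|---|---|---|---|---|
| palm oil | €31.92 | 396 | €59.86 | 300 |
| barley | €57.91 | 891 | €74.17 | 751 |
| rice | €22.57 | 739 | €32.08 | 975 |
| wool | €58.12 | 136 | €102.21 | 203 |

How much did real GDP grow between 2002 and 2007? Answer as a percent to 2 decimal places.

-2.20%

Real GDP 2002 = Nominal GDP 2002 = 31.92·396 + 57.91·891 + 22.57·739 + 58.12·136 = 88821.68.
Real GDP 2007 (at 2002 prices) = 31.92·300 + 57.91·751 + 22.57·975 + 58.12·203 = 86870.52.
Real growth = 86870.52/88821.68 − 1 = -0.0220.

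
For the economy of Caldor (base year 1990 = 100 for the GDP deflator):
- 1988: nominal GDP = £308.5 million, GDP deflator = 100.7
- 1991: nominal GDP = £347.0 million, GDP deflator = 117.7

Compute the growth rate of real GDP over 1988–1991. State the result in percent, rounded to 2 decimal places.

Real GDP 1988 = 308.5 / 1.007 = 306.36.
Real GDP 1991 = 347.0 / 1.177 = 294.82.
Real growth = 294.82 / 306.36 − 1 = -0.0377.

-3.77%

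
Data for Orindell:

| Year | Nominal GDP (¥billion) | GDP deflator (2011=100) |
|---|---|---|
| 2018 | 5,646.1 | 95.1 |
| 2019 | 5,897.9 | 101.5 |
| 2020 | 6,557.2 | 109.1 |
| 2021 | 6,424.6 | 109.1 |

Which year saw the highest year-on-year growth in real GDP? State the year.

2019: real = 5897.9/1.015 = 5810.74; growth vs 2018 (5937.01) = -2.13%.
2020: real = 6557.2/1.091 = 6010.27; growth vs 2019 (5810.74) = 3.43%.
2021: real = 6424.6/1.091 = 5888.73; growth vs 2020 (6010.27) = -2.02%.

2020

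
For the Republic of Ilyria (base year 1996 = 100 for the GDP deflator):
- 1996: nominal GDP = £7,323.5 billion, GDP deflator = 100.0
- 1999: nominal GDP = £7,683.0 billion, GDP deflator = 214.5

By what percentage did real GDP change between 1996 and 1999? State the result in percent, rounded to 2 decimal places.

Real GDP 1996 = 7323.5 / 1.000 = 7323.50.
Real GDP 1999 = 7683.0 / 2.145 = 3581.82.
Real growth = 3581.82 / 7323.50 − 1 = -0.5109.

-51.09%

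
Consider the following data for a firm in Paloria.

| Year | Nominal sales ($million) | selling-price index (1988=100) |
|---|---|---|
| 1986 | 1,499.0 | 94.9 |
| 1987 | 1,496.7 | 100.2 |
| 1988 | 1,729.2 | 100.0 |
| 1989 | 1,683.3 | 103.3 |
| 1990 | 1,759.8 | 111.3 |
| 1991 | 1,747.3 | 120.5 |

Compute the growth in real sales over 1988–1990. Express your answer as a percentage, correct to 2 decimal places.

Real sales 1988 = 1729.2/1.000 = 1729.20.
Real sales 1990 = 1759.8/1.113 = 1581.13.
Change = 1581.13/1729.20 − 1 = -0.0856.

-8.56%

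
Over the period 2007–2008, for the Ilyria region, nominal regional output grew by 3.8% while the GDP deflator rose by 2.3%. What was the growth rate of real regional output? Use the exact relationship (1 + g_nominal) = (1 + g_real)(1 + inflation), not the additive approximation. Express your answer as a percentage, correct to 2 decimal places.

(1 + g_nom) = (1 + g_real)(1 + π), so g_real = 1.0380 / 1.0230 − 1 = 0.01466.

1.47%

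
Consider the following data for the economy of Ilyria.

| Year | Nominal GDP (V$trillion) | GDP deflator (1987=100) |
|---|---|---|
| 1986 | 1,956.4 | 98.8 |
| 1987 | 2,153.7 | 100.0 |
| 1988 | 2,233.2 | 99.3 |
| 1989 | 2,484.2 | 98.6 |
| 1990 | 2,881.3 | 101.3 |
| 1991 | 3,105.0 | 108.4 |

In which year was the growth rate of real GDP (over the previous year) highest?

1987: real = 2153.7/1.000 = 2153.70; growth vs 1986 (1980.16) = 8.76%.
1988: real = 2233.2/0.993 = 2248.94; growth vs 1987 (2153.70) = 4.42%.
1989: real = 2484.2/0.986 = 2519.47; growth vs 1988 (2248.94) = 12.03%.
1990: real = 2881.3/1.013 = 2844.32; growth vs 1989 (2519.47) = 12.89%.
1991: real = 3105.0/1.084 = 2864.39; growth vs 1990 (2844.32) = 0.71%.

1990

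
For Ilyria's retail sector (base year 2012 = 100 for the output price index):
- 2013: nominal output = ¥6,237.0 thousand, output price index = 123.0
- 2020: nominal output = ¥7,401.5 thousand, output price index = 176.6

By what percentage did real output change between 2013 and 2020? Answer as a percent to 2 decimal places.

-17.35%

Deflate each year: 2013 → 6237.0/1.230 = 5070.73; 2020 → 7401.5/1.766 = 4191.11.
So real output changed by 4191.11/5070.73 − 1 = -0.1735, i.e. -17.35%.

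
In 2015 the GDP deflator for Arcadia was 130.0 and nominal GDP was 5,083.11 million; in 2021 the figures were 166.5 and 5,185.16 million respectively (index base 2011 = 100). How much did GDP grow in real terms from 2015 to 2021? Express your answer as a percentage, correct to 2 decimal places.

Deflate each year: 2015 → 5083.11/1.300 = 3910.08; 2021 → 5185.16/1.665 = 3114.21.
So real GDP changed by 3114.21/3910.08 − 1 = -0.2035, i.e. -20.35%.

-20.35%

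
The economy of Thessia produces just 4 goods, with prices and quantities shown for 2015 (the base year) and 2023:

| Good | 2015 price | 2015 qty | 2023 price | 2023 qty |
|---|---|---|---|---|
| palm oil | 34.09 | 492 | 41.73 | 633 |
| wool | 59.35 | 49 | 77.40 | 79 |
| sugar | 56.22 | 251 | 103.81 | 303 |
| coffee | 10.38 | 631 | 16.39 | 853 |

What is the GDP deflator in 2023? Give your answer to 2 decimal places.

149.48

Nominal GDP 2023 = 41.73·633 + 77.40·79 + 103.81·303 + 16.39·853 = 77964.79.
Real GDP 2023 (at 2015 prices) = 34.09·633 + 59.35·79 + 56.22·303 + 10.38·853 = 52156.42.
Deflator = Nominal/Real × 100 = 77964.79/52156.42 × 100 = 149.483.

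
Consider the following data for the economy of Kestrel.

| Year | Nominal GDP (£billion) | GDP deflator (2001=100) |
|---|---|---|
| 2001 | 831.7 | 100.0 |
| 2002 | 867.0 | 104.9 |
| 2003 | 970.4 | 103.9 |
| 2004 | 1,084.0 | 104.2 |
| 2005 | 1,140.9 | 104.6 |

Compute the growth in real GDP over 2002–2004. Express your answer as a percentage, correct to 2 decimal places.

25.87%

Real GDP 2002 = 867.0/1.049 = 826.50.
Real GDP 2004 = 1084.0/1.042 = 1040.31.
Change = 1040.31/826.50 − 1 = 0.2587.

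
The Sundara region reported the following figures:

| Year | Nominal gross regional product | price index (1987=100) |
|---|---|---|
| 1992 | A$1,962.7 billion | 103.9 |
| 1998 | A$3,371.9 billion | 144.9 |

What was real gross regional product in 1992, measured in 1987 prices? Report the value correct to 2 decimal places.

A$1,889.03 billion

Real gross regional product = Nominal / (price index/100) = 1962.7 / 1.039 = 1889.03.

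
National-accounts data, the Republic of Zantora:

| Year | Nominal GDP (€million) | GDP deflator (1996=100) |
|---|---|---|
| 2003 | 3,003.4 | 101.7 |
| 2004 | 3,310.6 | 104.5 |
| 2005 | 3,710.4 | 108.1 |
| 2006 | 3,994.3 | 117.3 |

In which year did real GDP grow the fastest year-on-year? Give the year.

2004: real = 3310.6/1.045 = 3168.04; growth vs 2003 (2953.20) = 7.27%.
2005: real = 3710.4/1.081 = 3432.38; growth vs 2004 (3168.04) = 8.34%.
2006: real = 3994.3/1.173 = 3405.20; growth vs 2005 (3432.38) = -0.79%.

2005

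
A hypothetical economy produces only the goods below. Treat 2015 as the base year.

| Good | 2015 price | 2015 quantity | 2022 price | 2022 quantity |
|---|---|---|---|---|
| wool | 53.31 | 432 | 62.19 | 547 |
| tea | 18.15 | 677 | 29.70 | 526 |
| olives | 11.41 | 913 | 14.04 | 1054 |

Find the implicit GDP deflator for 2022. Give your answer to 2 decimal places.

Nominal GDP 2022 = 62.19·547 + 29.70·526 + 14.04·1054 = 64438.29.
Real GDP 2022 (at 2015 prices) = 53.31·547 + 18.15·526 + 11.41·1054 = 50733.61.
Deflator = Nominal/Real × 100 = 64438.29/50733.61 × 100 = 127.013.

127.01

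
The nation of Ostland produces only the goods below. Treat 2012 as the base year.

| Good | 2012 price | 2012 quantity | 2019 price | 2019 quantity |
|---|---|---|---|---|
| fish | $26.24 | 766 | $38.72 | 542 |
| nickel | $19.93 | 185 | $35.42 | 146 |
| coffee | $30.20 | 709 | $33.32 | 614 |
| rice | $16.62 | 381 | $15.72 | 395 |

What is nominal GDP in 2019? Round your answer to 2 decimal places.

Nominal GDP 2019 = Σ (p_2019 × q_2019) = 38.72·542 + 35.42·146 + 33.32·614 + 15.72·395 = 52825.44.

$52825.44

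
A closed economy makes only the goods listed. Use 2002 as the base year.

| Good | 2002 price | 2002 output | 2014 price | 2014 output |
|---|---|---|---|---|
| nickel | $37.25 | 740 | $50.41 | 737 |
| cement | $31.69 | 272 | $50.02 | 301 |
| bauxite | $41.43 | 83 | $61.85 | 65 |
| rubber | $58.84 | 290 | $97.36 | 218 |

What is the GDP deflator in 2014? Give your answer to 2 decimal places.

Nominal GDP 2014 = 50.41·737 + 50.02·301 + 61.85·65 + 97.36·218 = 77452.92.
Real GDP 2014 (at 2002 prices) = 37.25·737 + 31.69·301 + 41.43·65 + 58.84·218 = 52512.01.
Deflator = Nominal/Real × 100 = 77452.92/52512.01 × 100 = 147.496.

147.50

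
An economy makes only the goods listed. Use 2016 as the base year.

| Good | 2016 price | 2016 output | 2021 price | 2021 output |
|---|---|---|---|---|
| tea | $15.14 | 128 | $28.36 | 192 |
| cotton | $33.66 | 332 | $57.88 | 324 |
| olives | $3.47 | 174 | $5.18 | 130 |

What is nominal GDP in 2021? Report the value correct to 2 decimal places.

Nominal GDP 2021 = Σ (p_2021 × q_2021) = 28.36·192 + 57.88·324 + 5.18·130 = 24871.64.

$24871.64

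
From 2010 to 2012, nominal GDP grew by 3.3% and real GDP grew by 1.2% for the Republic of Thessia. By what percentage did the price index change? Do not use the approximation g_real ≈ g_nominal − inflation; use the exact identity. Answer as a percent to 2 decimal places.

(1 + g_nom) = (1 + g_real)(1 + π), so π = 1.0330 / 1.0120 − 1 = 0.02075.

2.08%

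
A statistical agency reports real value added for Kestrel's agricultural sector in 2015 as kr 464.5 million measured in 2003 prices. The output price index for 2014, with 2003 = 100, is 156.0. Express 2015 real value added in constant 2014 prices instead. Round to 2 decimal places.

Real value added in 2014 prices = Real value added in 2003 prices × (P_2014/P_2003) = 464.5 × 1.560 = 724.62.

kr 724.62 million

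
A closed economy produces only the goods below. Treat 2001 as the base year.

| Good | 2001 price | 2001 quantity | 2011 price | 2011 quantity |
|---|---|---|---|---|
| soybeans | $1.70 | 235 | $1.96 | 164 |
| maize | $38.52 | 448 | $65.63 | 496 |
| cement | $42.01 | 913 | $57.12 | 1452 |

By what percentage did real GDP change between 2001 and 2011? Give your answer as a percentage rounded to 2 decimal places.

43.51%

Real GDP 2001 = Nominal GDP 2001 = 1.70·235 + 38.52·448 + 42.01·913 = 56011.59.
Real GDP 2011 (at 2001 prices) = 1.70·164 + 38.52·496 + 42.01·1452 = 80383.24.
Real growth = 80383.24/56011.59 − 1 = 0.4351.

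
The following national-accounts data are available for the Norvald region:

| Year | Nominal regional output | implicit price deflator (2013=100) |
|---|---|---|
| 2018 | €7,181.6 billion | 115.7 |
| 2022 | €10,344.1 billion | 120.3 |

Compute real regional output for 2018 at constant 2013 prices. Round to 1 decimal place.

€6,207.1 billion

Real regional output = Nominal / (implicit price deflator/100) = 7181.6 / 1.157 = 6207.09.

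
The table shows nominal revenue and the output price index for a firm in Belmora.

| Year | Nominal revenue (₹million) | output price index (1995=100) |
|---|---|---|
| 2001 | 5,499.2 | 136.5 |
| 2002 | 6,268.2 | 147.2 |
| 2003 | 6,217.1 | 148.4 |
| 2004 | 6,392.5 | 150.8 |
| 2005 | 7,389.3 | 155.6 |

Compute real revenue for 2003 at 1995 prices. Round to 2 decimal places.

Real revenue 2003 = 6217.1 / 1.484 = 4189.42.

₹4,189.42 million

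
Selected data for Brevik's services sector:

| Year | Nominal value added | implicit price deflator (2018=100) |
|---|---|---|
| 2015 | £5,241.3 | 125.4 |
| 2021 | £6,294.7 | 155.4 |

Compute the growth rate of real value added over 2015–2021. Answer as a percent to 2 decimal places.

Real value added 2015 = 5241.3 / 1.254 = 4179.67.
Real value added 2021 = 6294.7 / 1.554 = 4050.64.
Real growth = 4050.64 / 4179.67 − 1 = -0.0309.

-3.09%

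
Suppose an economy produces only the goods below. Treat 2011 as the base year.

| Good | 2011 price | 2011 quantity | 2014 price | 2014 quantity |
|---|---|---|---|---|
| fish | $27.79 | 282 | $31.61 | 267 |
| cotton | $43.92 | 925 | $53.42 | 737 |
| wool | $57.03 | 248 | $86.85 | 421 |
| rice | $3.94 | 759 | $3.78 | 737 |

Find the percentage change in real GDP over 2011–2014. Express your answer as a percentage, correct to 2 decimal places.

1.69%

Real GDP 2011 = Nominal GDP 2011 = 27.79·282 + 43.92·925 + 57.03·248 + 3.94·759 = 65596.68.
Real GDP 2014 (at 2011 prices) = 27.79·267 + 43.92·737 + 57.03·421 + 3.94·737 = 66702.38.
Real growth = 66702.38/65596.68 − 1 = 0.0169.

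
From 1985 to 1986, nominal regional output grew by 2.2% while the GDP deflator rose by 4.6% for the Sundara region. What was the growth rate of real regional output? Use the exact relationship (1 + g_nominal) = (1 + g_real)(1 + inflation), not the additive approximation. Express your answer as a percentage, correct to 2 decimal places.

-2.29%

(1 + g_nom) = (1 + g_real)(1 + π), so g_real = 1.0220 / 1.0460 − 1 = -0.02294.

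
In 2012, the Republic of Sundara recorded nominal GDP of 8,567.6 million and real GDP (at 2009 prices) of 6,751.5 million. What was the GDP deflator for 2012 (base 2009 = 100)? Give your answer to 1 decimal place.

126.9

GDP deflator = (Nominal / Real) × 100 = 8567.6 / 6751.5 × 100 = 126.90.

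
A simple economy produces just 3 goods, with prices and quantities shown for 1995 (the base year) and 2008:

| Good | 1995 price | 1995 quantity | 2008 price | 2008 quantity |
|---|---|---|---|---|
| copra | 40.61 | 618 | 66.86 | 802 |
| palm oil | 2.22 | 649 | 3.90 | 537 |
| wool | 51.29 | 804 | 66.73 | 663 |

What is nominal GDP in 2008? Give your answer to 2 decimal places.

99958.01

Nominal GDP 2008 = Σ (p_2008 × q_2008) = 66.86·802 + 3.90·537 + 66.73·663 = 99958.01.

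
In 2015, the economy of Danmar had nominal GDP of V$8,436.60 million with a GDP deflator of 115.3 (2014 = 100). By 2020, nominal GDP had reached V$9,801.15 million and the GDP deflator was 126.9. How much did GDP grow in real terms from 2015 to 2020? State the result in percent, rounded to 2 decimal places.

Real GDP 2015 = 8436.60 / 1.153 = 7317.09.
Real GDP 2020 = 9801.15 / 1.269 = 7723.52.
Real growth = 7723.52 / 7317.09 − 1 = 0.0555.

5.55%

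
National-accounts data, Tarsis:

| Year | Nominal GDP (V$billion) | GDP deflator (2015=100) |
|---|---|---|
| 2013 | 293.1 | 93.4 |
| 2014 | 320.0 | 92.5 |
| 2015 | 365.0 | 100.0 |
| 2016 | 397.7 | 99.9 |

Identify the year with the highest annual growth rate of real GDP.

2014: real = 320.0/0.925 = 345.95; growth vs 2013 (313.81) = 10.24%.
2015: real = 365.0/1.000 = 365.00; growth vs 2014 (345.95) = 5.51%.
2016: real = 397.7/0.999 = 398.10; growth vs 2015 (365.00) = 9.07%.

2014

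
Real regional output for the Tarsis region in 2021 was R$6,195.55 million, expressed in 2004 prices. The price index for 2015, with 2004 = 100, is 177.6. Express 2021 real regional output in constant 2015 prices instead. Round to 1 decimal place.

R$11,003.3 million

Real regional output in 2015 prices = Real regional output in 2004 prices × (P_2015/P_2004) = 6195.55 × 1.776 = 11003.30.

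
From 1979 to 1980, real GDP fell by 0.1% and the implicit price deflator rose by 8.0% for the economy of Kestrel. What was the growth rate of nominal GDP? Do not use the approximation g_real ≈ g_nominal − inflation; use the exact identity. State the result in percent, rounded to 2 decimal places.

(1 + g_nom) = (1 + g_real)(1 + π) = 0.9990 × 1.0800 = 1.07892.

7.89%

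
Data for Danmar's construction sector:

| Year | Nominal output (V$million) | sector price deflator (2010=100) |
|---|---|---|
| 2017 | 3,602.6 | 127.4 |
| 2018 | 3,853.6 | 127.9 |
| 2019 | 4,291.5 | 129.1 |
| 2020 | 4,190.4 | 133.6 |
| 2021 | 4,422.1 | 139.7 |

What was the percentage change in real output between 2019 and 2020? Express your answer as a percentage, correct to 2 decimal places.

Real output 2019 = 4291.5/1.291 = 3324.17.
Real output 2020 = 4190.4/1.336 = 3136.53.
Change = 3136.53/3324.17 − 1 = -0.0564.

-5.64%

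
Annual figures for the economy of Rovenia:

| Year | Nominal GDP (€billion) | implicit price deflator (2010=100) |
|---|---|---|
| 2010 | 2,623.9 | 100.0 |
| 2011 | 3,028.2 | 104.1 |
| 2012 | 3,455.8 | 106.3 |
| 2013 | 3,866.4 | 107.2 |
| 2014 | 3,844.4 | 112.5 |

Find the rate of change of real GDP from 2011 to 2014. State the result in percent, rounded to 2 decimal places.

Real GDP 2011 = 3028.2/1.041 = 2908.93.
Real GDP 2014 = 3844.4/1.125 = 3417.24.
Change = 3417.24/2908.93 − 1 = 0.1747.

17.47%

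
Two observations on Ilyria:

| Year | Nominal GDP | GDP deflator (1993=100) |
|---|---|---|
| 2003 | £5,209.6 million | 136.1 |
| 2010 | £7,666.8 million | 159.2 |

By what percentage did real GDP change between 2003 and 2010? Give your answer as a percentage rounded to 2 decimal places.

25.81%

Real GDP 2003 = 5209.6 / 1.361 = 3827.77.
Real GDP 2010 = 7666.8 / 1.592 = 4815.83.
Real growth = 4815.83 / 3827.77 − 1 = 0.2581.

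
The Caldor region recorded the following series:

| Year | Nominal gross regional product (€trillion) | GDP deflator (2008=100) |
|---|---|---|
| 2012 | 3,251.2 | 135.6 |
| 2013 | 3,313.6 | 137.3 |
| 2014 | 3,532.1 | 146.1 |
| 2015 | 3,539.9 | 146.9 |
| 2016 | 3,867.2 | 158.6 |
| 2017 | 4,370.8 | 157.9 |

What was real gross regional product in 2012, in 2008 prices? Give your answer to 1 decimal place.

€2,397.6 trillion

Real gross regional product 2012 = 3251.2 / 1.356 = 2397.64.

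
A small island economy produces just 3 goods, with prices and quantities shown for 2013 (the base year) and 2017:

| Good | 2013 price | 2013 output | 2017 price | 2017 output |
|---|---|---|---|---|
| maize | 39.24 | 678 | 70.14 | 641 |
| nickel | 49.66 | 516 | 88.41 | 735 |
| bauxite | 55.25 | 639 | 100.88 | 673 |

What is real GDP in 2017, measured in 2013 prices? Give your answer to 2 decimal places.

Real GDP 2017 = Σ (p_2013 × q_2017) = 39.24·641 + 49.66·735 + 55.25·673 = 98836.19.

98836.19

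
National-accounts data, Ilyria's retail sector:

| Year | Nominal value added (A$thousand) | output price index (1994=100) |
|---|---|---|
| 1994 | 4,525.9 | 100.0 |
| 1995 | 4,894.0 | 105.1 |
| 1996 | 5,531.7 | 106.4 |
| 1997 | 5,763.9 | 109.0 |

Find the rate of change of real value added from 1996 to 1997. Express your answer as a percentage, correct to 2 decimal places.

Real value added 1996 = 5531.7/1.064 = 5198.97.
Real value added 1997 = 5763.9/1.090 = 5287.98.
Change = 5287.98/5198.97 − 1 = 0.0171.

1.71%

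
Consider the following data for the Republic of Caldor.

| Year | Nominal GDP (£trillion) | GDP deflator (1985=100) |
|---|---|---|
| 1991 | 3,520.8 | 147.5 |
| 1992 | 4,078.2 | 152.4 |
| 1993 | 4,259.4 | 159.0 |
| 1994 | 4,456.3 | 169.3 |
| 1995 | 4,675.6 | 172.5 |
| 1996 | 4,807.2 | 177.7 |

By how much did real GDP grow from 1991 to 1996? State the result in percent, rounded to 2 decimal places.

13.33%

Real GDP 1991 = 3520.8/1.475 = 2386.98.
Real GDP 1996 = 4807.2/1.777 = 2705.23.
Change = 2705.23/2386.98 − 1 = 0.1333.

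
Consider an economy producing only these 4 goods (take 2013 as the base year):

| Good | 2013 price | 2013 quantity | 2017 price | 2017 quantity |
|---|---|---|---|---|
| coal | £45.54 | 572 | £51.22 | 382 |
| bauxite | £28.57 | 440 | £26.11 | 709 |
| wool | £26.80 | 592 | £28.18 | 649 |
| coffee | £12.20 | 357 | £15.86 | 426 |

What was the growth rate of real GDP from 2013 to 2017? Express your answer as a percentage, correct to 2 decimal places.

2.38%

Real GDP 2013 = Nominal GDP 2013 = 45.54·572 + 28.57·440 + 26.80·592 + 12.20·357 = 58840.68.
Real GDP 2017 (at 2013 prices) = 45.54·382 + 28.57·709 + 26.80·649 + 12.20·426 = 60242.81.
Real growth = 60242.81/58840.68 − 1 = 0.0238.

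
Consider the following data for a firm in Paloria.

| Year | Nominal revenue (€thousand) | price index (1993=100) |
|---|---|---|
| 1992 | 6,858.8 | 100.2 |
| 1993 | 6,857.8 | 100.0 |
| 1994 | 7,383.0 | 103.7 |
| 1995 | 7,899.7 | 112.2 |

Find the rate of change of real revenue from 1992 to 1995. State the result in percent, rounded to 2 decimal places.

2.86%

Real revenue 1992 = 6858.8/1.002 = 6845.11.
Real revenue 1995 = 7899.7/1.122 = 7040.73.
Change = 7040.73/6845.11 − 1 = 0.0286.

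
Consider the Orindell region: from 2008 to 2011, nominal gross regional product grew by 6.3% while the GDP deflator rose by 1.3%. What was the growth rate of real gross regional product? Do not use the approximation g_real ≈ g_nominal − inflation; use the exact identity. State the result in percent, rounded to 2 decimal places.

(1 + g_nom) = (1 + g_real)(1 + π), so g_real = 1.0630 / 1.0130 − 1 = 0.04936.

4.94%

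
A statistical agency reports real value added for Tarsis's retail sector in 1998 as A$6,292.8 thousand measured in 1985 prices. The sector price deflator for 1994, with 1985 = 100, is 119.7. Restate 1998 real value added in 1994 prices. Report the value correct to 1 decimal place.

A$7,532.5 thousand

Real value added in 1994 prices = Real value added in 1985 prices × (P_1994/P_1985) = 6292.8 × 1.197 = 7532.48.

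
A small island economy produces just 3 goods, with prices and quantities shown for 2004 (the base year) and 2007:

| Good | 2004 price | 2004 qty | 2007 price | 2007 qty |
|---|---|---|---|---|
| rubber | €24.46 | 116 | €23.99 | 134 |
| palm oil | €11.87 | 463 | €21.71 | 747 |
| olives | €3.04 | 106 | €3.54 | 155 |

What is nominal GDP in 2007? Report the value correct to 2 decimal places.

Nominal GDP 2007 = Σ (p_2007 × q_2007) = 23.99·134 + 21.71·747 + 3.54·155 = 19980.73.

€19980.73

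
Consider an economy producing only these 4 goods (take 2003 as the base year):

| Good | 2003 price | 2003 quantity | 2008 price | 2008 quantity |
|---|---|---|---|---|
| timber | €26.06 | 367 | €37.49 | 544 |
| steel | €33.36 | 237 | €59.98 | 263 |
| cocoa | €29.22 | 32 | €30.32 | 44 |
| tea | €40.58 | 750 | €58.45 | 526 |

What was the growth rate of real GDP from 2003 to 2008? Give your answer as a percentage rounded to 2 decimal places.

-6.67%

Real GDP 2003 = Nominal GDP 2003 = 26.06·367 + 33.36·237 + 29.22·32 + 40.58·750 = 48840.38.
Real GDP 2008 (at 2003 prices) = 26.06·544 + 33.36·263 + 29.22·44 + 40.58·526 = 45581.08.
Real growth = 45581.08/48840.38 − 1 = -0.0667.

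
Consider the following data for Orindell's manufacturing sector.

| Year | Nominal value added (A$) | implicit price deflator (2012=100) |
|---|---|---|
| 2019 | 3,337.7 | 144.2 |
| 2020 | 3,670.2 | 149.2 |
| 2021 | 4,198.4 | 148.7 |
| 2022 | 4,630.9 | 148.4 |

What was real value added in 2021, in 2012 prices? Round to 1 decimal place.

Real value added 2021 = 4198.4 / 1.487 = 2823.40.

A$2,823.4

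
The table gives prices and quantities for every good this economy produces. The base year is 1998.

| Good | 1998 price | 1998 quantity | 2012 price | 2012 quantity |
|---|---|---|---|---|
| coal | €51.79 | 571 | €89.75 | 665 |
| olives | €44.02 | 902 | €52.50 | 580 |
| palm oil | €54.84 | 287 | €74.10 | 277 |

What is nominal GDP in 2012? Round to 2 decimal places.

€110659.45

Nominal GDP 2012 = Σ (p_2012 × q_2012) = 89.75·665 + 52.50·580 + 74.10·277 = 110659.45.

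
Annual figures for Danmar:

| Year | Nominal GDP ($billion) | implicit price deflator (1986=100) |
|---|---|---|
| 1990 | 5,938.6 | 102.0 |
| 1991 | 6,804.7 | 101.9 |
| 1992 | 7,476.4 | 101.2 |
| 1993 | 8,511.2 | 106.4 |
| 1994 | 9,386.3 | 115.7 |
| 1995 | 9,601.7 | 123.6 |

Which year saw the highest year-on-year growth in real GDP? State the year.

1991

1991: real = 6804.7/1.019 = 6677.82; growth vs 1990 (5822.16) = 14.70%.
1992: real = 7476.4/1.012 = 7387.75; growth vs 1991 (6677.82) = 10.63%.
1993: real = 8511.2/1.064 = 7999.25; growth vs 1992 (7387.75) = 8.28%.
1994: real = 9386.3/1.157 = 8112.62; growth vs 1993 (7999.25) = 1.42%.
1995: real = 9601.7/1.236 = 7768.37; growth vs 1994 (8112.62) = -4.24%.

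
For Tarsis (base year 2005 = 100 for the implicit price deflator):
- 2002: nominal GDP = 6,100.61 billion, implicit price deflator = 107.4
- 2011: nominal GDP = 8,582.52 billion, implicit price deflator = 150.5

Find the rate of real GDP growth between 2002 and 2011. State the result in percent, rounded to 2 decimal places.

Deflate each year: 2002 → 6100.61/1.074 = 5680.27; 2011 → 8582.52/1.505 = 5702.67.
So real GDP changed by 5702.67/5680.27 − 1 = 0.0039, i.e. 0.39%.

0.39%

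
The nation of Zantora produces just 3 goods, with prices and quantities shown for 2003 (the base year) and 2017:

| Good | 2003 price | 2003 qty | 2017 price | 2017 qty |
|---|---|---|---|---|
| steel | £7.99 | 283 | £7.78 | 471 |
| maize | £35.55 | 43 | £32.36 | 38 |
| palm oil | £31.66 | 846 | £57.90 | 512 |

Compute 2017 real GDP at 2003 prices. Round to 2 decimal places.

£21324.11

Real GDP 2017 = Σ (p_2003 × q_2017) = 7.99·471 + 35.55·38 + 31.66·512 = 21324.11.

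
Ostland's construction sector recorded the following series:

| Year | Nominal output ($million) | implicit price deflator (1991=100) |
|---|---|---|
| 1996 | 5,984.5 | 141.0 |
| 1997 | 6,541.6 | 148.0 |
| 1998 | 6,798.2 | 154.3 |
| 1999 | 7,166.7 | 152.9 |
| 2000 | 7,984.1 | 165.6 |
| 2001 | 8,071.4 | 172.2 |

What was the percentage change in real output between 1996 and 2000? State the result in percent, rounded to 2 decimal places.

13.59%

Real output 1996 = 5984.5/1.410 = 4244.33.
Real output 2000 = 7984.1/1.656 = 4821.32.
Change = 4821.32/4244.33 − 1 = 0.1359.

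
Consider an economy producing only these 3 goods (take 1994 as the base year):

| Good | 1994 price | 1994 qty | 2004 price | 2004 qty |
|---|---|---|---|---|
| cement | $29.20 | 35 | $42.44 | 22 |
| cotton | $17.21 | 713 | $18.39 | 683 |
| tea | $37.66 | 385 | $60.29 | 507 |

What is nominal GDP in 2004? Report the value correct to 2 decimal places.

$44061.08

Nominal GDP 2004 = Σ (p_2004 × q_2004) = 42.44·22 + 18.39·683 + 60.29·507 = 44061.08.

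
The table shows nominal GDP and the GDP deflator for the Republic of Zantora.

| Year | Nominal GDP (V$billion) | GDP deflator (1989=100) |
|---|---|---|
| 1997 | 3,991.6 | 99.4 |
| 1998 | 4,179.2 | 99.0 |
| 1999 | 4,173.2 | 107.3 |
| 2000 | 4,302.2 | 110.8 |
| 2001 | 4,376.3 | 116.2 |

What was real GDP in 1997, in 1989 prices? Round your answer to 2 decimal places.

V$4,015.69 billion

Real GDP 1997 = 3991.6 / 0.994 = 4015.69.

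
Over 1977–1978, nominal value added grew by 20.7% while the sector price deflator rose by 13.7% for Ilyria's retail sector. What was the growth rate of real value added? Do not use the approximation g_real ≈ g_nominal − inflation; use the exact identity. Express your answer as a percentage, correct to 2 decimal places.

(1 + g_nom) = (1 + g_real)(1 + π), so g_real = 1.2070 / 1.1370 − 1 = 0.06157.

6.16%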